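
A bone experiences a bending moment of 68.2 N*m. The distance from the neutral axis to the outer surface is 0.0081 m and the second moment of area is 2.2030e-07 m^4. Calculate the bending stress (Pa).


sigma = M * c / I
sigma = 68.2 * 0.0081 / 2.2030e-07
M * c = 0.5524
sigma = 2.5076e+06


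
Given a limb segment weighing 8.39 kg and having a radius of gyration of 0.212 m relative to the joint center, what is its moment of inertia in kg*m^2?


I = m * k^2
I = 8.39 * 0.212^2
k^2 = 0.0449
I = 0.3771


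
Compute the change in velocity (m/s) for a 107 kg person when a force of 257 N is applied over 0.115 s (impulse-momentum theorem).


J = F * dt = 257 * 0.115 = 29.5550 N*s
delta_v = J / m
delta_v = 29.5550 / 107
delta_v = 0.2762


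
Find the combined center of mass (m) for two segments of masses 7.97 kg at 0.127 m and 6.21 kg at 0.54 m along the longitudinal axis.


COM = (m1*x1 + m2*x2) / (m1 + m2)
COM = (7.97*0.127 + 6.21*0.54) / (7.97 + 6.21)
Numerator = 4.3656
Denominator = 14.1800
COM = 0.3079


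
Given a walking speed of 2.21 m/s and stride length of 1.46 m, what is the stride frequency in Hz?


f = v / stride_length
f = 2.21 / 1.46
f = 1.5137


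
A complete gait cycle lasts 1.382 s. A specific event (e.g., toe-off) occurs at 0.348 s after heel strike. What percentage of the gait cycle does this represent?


pct = (event_time / cycle_time) * 100
pct = (0.348 / 1.382) * 100
ratio = 0.2518
pct = 25.1809


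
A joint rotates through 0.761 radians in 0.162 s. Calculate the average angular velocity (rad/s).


omega = delta_theta / delta_t
omega = 0.761 / 0.162
omega = 4.6975


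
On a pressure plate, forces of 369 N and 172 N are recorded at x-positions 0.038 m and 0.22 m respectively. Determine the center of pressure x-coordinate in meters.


COP_x = (F1*x1 + F2*x2) / (F1 + F2)
COP_x = (369*0.038 + 172*0.22) / (369 + 172)
Numerator = 51.8620
Denominator = 541
COP_x = 0.0959


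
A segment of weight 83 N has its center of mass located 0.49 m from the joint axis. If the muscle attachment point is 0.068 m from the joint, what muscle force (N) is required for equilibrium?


F_muscle = W * d_load / d_muscle
F_muscle = 83 * 0.49 / 0.068
Numerator = 40.6700
F_muscle = 598.0882


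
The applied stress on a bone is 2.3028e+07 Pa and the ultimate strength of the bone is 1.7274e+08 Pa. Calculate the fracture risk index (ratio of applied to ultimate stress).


FRI = applied / ultimate
FRI = 2.3028e+07 / 1.7274e+08
FRI = 0.1333


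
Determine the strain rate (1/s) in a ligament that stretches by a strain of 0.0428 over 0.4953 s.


strain_rate = delta_strain / delta_t
strain_rate = 0.0428 / 0.4953
strain_rate = 0.0864


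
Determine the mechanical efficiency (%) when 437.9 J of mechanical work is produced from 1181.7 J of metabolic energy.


eta = (W_mech / E_meta) * 100
eta = (437.9 / 1181.7) * 100
ratio = 0.3706
eta = 37.0568


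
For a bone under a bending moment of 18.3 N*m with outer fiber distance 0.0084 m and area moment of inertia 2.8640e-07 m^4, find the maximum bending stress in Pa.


sigma = M * c / I
sigma = 18.3 * 0.0084 / 2.8640e-07
M * c = 0.1537
sigma = 536731.8436


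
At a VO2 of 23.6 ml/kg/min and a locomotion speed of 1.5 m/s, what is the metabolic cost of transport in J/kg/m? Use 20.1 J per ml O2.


Power per kg = VO2 * 20.1 / 60
Power per kg = 23.6 * 20.1 / 60 = 7.9060 W/kg
Cost = power_per_kg / speed
Cost = 7.9060 / 1.5
Cost = 5.2707


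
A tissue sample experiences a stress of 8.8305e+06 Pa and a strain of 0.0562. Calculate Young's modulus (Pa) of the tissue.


E = stress / strain
E = 8.8305e+06 / 0.0562
E = 1.5713e+08


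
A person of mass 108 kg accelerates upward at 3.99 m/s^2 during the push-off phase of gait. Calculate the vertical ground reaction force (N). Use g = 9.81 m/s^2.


GRF = m * (g + a)
GRF = 108 * (9.81 + 3.99)
GRF = 108 * 13.8000
GRF = 1490.4000


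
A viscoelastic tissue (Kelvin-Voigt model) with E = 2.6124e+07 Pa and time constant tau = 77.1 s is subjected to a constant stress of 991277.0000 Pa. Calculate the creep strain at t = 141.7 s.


epsilon(t) = (sigma/E) * (1 - exp(-t/tau))
sigma/E = 991277.0000 / 2.6124e+07 = 0.0379
exp(-t/tau) = exp(-141.7 / 77.1) = 0.1592
epsilon = 0.0379 * (1 - 0.1592)
epsilon = 0.0319


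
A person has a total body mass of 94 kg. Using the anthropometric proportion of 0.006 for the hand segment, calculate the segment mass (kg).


m_segment = body_mass * fraction
m_segment = 94 * 0.006
m_segment = 0.5640


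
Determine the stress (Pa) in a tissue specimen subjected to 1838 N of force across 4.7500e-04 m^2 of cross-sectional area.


stress = F / A
stress = 1838 / 4.7500e-04
stress = 3.8695e+06


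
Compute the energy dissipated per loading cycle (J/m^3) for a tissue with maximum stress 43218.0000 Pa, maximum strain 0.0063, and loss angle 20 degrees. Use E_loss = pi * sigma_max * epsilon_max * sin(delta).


E_loss = pi * sigma_max * epsilon_max * sin(delta)
delta = 20 deg = 0.3491 rad
sin(delta) = 0.3420
E_loss = pi * 43218.0000 * 0.0063 * 0.3420
E_loss = 292.5545


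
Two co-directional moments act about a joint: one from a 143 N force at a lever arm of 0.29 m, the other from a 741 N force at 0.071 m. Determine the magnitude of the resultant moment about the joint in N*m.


M = F1 * d1 + F2 * d2
M = 143 * 0.29 + 741 * 0.071
M = 41.4700 + 52.6110
M = 94.0810


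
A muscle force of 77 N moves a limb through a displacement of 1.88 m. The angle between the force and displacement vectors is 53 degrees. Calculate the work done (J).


W = F * d * cos(theta)
theta = 53 deg = 0.9250 rad
cos(theta) = 0.6018
W = 77 * 1.88 * 0.6018
W = 87.1187


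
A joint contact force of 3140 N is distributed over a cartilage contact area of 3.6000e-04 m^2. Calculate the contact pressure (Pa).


P = F / A
P = 3140 / 3.6000e-04
P = 8.7222e+06


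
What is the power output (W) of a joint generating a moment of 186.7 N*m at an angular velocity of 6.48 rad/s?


P = M * omega
P = 186.7 * 6.48
P = 1209.8160


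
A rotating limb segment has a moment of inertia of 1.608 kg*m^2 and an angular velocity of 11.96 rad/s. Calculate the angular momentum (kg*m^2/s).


L = I * omega
L = 1.608 * 11.96
L = 19.2317


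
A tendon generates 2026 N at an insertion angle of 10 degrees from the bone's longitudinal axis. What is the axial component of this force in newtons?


F_eff = F_tendon * cos(theta)
theta = 10 deg = 0.1745 rad
cos(theta) = 0.9848
F_eff = 2026 * 0.9848
F_eff = 1995.2205


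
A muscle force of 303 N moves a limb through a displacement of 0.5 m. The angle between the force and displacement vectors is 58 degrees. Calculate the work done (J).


W = F * d * cos(theta)
theta = 58 deg = 1.0123 rad
cos(theta) = 0.5299
W = 303 * 0.5 * 0.5299
W = 80.2828


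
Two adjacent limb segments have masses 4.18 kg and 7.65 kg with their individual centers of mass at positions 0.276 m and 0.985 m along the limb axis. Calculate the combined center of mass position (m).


COM = (m1*x1 + m2*x2) / (m1 + m2)
COM = (4.18*0.276 + 7.65*0.985) / (4.18 + 7.65)
Numerator = 8.6889
Denominator = 11.8300
COM = 0.7345


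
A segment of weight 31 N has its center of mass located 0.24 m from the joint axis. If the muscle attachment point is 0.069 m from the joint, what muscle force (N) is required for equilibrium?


F_muscle = W * d_load / d_muscle
F_muscle = 31 * 0.24 / 0.069
Numerator = 7.4400
F_muscle = 107.8261


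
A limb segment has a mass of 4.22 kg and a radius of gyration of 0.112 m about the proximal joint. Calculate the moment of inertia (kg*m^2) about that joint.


I = m * k^2
I = 4.22 * 0.112^2
k^2 = 0.0125
I = 0.0529


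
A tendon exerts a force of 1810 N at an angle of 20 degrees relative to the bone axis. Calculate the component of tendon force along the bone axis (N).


F_eff = F_tendon * cos(theta)
theta = 20 deg = 0.3491 rad
cos(theta) = 0.9397
F_eff = 1810 * 0.9397
F_eff = 1700.8436


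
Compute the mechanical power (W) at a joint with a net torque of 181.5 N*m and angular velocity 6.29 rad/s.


P = M * omega
P = 181.5 * 6.29
P = 1141.6350


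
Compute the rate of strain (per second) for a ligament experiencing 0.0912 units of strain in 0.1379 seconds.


strain_rate = delta_strain / delta_t
strain_rate = 0.0912 / 0.1379
strain_rate = 0.6613


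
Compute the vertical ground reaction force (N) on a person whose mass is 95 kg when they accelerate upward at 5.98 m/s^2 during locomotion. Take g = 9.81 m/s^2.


GRF = m * (g + a)
GRF = 95 * (9.81 + 5.98)
GRF = 95 * 15.7900
GRF = 1500.0500


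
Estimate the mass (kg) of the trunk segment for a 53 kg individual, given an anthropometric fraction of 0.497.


m_segment = body_mass * fraction
m_segment = 53 * 0.497
m_segment = 26.3410


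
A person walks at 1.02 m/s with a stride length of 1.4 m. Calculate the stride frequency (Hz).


f = v / stride_length
f = 1.02 / 1.4
f = 0.7286


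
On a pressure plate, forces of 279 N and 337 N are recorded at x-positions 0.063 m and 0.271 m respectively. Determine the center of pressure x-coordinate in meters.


COP_x = (F1*x1 + F2*x2) / (F1 + F2)
COP_x = (279*0.063 + 337*0.271) / (279 + 337)
Numerator = 108.9040
Denominator = 616
COP_x = 0.1768


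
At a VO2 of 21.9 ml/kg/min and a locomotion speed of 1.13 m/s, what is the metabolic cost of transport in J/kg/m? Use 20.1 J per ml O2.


Power per kg = VO2 * 20.1 / 60
Power per kg = 21.9 * 20.1 / 60 = 7.3365 W/kg
Cost = power_per_kg / speed
Cost = 7.3365 / 1.13
Cost = 6.4925


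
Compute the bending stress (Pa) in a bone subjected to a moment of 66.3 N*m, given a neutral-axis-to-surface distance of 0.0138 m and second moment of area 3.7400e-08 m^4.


sigma = M * c / I
sigma = 66.3 * 0.0138 / 3.7400e-08
M * c = 0.9149
sigma = 2.4464e+07


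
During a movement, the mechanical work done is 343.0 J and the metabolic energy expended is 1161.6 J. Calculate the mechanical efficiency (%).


eta = (W_mech / E_meta) * 100
eta = (343.0 / 1161.6) * 100
ratio = 0.2953
eta = 29.5282


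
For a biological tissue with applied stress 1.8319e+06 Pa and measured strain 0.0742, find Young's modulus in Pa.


E = stress / strain
E = 1.8319e+06 / 0.0742
E = 2.4689e+07


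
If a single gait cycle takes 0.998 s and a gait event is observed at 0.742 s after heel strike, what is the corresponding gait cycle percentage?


pct = (event_time / cycle_time) * 100
pct = (0.742 / 0.998) * 100
ratio = 0.7435
pct = 74.3487


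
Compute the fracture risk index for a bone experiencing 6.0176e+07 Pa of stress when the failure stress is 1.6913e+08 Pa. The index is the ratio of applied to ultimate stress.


FRI = applied / ultimate
FRI = 6.0176e+07 / 1.6913e+08
FRI = 0.3558


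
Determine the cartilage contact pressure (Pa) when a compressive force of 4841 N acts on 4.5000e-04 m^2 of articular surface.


P = F / A
P = 4841 / 4.5000e-04
P = 1.0758e+07


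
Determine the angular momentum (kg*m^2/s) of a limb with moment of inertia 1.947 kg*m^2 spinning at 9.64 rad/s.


L = I * omega
L = 1.947 * 9.64
L = 18.7691


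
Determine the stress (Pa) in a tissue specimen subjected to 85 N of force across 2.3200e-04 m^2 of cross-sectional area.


stress = F / A
stress = 85 / 2.3200e-04
stress = 366379.3103


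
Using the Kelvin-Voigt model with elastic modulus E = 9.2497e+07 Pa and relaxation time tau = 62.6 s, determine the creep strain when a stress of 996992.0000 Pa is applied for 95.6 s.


epsilon(t) = (sigma/E) * (1 - exp(-t/tau))
sigma/E = 996992.0000 / 9.2497e+07 = 0.0108
exp(-t/tau) = exp(-95.6 / 62.6) = 0.2172
epsilon = 0.0108 * (1 - 0.2172)
epsilon = 0.0084


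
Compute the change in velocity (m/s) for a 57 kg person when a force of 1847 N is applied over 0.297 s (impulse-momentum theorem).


J = F * dt = 1847 * 0.297 = 548.5590 N*s
delta_v = J / m
delta_v = 548.5590 / 57
delta_v = 9.6238


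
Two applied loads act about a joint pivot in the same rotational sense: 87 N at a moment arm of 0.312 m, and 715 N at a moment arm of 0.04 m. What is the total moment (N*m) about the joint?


M = F1 * d1 + F2 * d2
M = 87 * 0.312 + 715 * 0.04
M = 27.1440 + 28.6000
M = 55.7440


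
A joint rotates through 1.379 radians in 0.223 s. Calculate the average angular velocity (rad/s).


omega = delta_theta / delta_t
omega = 1.379 / 0.223
omega = 6.1839


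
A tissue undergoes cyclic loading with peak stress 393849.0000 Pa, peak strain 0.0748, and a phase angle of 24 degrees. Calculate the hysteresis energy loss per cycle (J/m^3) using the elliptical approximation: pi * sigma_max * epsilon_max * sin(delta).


E_loss = pi * sigma_max * epsilon_max * sin(delta)
delta = 24 deg = 0.4189 rad
sin(delta) = 0.4067
E_loss = pi * 393849.0000 * 0.0748 * 0.4067
E_loss = 37643.8919


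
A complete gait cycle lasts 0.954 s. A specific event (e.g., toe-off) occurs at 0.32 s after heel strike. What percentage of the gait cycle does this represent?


pct = (event_time / cycle_time) * 100
pct = (0.32 / 0.954) * 100
ratio = 0.3354
pct = 33.5430


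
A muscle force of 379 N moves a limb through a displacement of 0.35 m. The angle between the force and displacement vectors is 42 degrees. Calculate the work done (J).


W = F * d * cos(theta)
theta = 42 deg = 0.7330 rad
cos(theta) = 0.7431
W = 379 * 0.35 * 0.7431
W = 98.5782


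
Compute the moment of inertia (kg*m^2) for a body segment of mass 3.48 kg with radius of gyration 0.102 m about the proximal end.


I = m * k^2
I = 3.48 * 0.102^2
k^2 = 0.0104
I = 0.0362


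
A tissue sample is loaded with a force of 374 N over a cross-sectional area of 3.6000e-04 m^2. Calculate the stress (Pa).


stress = F / A
stress = 374 / 3.6000e-04
stress = 1.0389e+06


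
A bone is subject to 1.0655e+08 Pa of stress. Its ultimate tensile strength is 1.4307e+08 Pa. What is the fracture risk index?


FRI = applied / ultimate
FRI = 1.0655e+08 / 1.4307e+08
FRI = 0.7447


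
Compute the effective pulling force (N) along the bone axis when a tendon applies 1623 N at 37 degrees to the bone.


F_eff = F_tendon * cos(theta)
theta = 37 deg = 0.6458 rad
cos(theta) = 0.7986
F_eff = 1623 * 0.7986
F_eff = 1296.1854


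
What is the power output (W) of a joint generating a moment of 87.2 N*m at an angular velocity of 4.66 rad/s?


P = M * omega
P = 87.2 * 4.66
P = 406.3520


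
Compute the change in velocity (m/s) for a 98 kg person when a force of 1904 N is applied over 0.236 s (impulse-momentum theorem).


J = F * dt = 1904 * 0.236 = 449.3440 N*s
delta_v = J / m
delta_v = 449.3440 / 98
delta_v = 4.5851


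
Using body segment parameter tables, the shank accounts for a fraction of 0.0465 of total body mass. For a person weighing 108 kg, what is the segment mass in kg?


m_segment = body_mass * fraction
m_segment = 108 * 0.0465
m_segment = 5.0220


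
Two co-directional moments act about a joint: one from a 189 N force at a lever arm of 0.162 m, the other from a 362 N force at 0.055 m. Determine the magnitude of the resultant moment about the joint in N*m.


M = F1 * d1 + F2 * d2
M = 189 * 0.162 + 362 * 0.055
M = 30.6180 + 19.9100
M = 50.5280


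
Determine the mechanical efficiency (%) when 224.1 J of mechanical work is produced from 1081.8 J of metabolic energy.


eta = (W_mech / E_meta) * 100
eta = (224.1 / 1081.8) * 100
ratio = 0.2072
eta = 20.7155


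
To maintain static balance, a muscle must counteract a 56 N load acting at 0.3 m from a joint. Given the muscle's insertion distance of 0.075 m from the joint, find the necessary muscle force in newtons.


F_muscle = W * d_load / d_muscle
F_muscle = 56 * 0.3 / 0.075
Numerator = 16.8000
F_muscle = 224.0000


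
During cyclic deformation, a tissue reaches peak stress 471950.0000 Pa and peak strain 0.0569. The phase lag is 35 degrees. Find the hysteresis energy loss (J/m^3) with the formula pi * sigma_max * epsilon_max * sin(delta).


E_loss = pi * sigma_max * epsilon_max * sin(delta)
delta = 35 deg = 0.6109 rad
sin(delta) = 0.5736
E_loss = pi * 471950.0000 * 0.0569 * 0.5736
E_loss = 48389.3102


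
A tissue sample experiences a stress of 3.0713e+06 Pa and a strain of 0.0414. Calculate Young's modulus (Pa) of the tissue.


E = stress / strain
E = 3.0713e+06 / 0.0414
E = 7.4186e+07


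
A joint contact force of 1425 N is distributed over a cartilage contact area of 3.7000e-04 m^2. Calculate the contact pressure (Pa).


P = F / A
P = 1425 / 3.7000e-04
P = 3.8514e+06


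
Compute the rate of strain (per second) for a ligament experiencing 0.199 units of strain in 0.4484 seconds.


strain_rate = delta_strain / delta_t
strain_rate = 0.199 / 0.4484
strain_rate = 0.4438


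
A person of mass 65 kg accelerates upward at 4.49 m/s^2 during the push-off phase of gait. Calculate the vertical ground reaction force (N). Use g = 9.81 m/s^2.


GRF = m * (g + a)
GRF = 65 * (9.81 + 4.49)
GRF = 65 * 14.3000
GRF = 929.5000


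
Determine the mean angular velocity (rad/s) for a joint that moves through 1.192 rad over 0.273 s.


omega = delta_theta / delta_t
omega = 1.192 / 0.273
omega = 4.3663


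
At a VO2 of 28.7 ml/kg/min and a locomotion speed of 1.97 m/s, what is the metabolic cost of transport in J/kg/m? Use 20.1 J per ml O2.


Power per kg = VO2 * 20.1 / 60
Power per kg = 28.7 * 20.1 / 60 = 9.6145 W/kg
Cost = power_per_kg / speed
Cost = 9.6145 / 1.97
Cost = 4.8805


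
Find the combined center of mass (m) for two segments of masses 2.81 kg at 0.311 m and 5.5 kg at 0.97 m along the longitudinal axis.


COM = (m1*x1 + m2*x2) / (m1 + m2)
COM = (2.81*0.311 + 5.5*0.97) / (2.81 + 5.5)
Numerator = 6.2089
Denominator = 8.3100
COM = 0.7472


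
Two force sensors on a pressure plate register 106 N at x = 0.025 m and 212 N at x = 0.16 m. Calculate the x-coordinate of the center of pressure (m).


COP_x = (F1*x1 + F2*x2) / (F1 + F2)
COP_x = (106*0.025 + 212*0.16) / (106 + 212)
Numerator = 36.5700
Denominator = 318
COP_x = 0.1150


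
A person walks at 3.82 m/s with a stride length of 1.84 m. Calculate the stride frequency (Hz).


f = v / stride_length
f = 3.82 / 1.84
f = 2.0761


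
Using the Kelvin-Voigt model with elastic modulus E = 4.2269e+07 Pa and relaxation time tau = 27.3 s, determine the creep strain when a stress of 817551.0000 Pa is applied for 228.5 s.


epsilon(t) = (sigma/E) * (1 - exp(-t/tau))
sigma/E = 817551.0000 / 4.2269e+07 = 0.0193
exp(-t/tau) = exp(-228.5 / 27.3) = 2.3172e-04
epsilon = 0.0193 * (1 - 2.3172e-04)
epsilon = 0.0193


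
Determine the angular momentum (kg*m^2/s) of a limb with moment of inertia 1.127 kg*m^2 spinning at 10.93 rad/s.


L = I * omega
L = 1.127 * 10.93
L = 12.3181


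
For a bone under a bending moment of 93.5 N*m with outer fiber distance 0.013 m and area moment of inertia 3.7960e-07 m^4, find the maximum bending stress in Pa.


sigma = M * c / I
sigma = 93.5 * 0.013 / 3.7960e-07
M * c = 1.2155
sigma = 3.2021e+06


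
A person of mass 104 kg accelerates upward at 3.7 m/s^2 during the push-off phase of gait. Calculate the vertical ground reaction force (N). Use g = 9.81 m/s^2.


GRF = m * (g + a)
GRF = 104 * (9.81 + 3.7)
GRF = 104 * 13.5100
GRF = 1405.0400


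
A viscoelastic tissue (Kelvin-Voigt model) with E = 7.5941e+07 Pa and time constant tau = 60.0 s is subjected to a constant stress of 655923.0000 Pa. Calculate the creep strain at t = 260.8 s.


epsilon(t) = (sigma/E) * (1 - exp(-t/tau))
sigma/E = 655923.0000 / 7.5941e+07 = 0.0086
exp(-t/tau) = exp(-260.8 / 60.0) = 0.0129
epsilon = 0.0086 * (1 - 0.0129)
epsilon = 0.0085


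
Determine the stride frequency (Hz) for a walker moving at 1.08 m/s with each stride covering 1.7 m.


f = v / stride_length
f = 1.08 / 1.7
f = 0.6353


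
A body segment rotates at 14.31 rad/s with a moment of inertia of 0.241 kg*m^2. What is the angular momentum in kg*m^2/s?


L = I * omega
L = 0.241 * 14.31
L = 3.4487


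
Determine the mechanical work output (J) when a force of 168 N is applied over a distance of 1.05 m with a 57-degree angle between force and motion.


W = F * d * cos(theta)
theta = 57 deg = 0.9948 rad
cos(theta) = 0.5446
W = 168 * 1.05 * 0.5446
W = 96.0743


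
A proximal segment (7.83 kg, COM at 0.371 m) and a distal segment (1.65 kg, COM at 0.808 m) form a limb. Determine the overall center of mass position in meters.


COM = (m1*x1 + m2*x2) / (m1 + m2)
COM = (7.83*0.371 + 1.65*0.808) / (7.83 + 1.65)
Numerator = 4.2381
Denominator = 9.4800
COM = 0.4471


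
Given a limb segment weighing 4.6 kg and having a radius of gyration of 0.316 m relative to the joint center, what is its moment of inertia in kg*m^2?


I = m * k^2
I = 4.6 * 0.316^2
k^2 = 0.0999
I = 0.4593


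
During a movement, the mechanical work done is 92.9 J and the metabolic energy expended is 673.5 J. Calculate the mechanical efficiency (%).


eta = (W_mech / E_meta) * 100
eta = (92.9 / 673.5) * 100
ratio = 0.1379
eta = 13.7936


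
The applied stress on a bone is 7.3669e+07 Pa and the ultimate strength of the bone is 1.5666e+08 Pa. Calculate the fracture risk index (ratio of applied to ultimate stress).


FRI = applied / ultimate
FRI = 7.3669e+07 / 1.5666e+08
FRI = 0.4702


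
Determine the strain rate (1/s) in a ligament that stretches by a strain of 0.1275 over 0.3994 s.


strain_rate = delta_strain / delta_t
strain_rate = 0.1275 / 0.3994
strain_rate = 0.3192


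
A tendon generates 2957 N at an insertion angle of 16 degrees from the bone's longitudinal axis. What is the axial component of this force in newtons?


F_eff = F_tendon * cos(theta)
theta = 16 deg = 0.2793 rad
cos(theta) = 0.9613
F_eff = 2957 * 0.9613
F_eff = 2842.4508


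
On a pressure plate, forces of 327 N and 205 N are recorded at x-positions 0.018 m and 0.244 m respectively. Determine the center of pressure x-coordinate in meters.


COP_x = (F1*x1 + F2*x2) / (F1 + F2)
COP_x = (327*0.018 + 205*0.244) / (327 + 205)
Numerator = 55.9060
Denominator = 532
COP_x = 0.1051


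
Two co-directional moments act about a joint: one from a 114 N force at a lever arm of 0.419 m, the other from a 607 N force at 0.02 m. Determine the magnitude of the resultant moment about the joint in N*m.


M = F1 * d1 + F2 * d2
M = 114 * 0.419 + 607 * 0.02
M = 47.7660 + 12.1400
M = 59.9060


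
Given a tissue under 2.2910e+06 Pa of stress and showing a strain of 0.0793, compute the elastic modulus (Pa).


E = stress / strain
E = 2.2910e+06 / 0.0793
E = 2.8890e+07


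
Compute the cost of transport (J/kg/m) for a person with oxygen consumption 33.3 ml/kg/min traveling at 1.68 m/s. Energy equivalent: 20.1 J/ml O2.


Power per kg = VO2 * 20.1 / 60
Power per kg = 33.3 * 20.1 / 60 = 11.1555 W/kg
Cost = power_per_kg / speed
Cost = 11.1555 / 1.68
Cost = 6.6402


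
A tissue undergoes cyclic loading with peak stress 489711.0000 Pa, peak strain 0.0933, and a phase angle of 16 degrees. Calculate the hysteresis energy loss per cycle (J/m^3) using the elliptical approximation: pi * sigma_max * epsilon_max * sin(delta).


E_loss = pi * sigma_max * epsilon_max * sin(delta)
delta = 16 deg = 0.2793 rad
sin(delta) = 0.2756
E_loss = pi * 489711.0000 * 0.0933 * 0.2756
E_loss = 39564.8434


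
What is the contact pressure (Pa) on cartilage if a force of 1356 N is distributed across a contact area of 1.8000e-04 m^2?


P = F / A
P = 1356 / 1.8000e-04
P = 7.5333e+06


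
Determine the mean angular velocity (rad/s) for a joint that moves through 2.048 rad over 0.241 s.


omega = delta_theta / delta_t
omega = 2.048 / 0.241
omega = 8.4979


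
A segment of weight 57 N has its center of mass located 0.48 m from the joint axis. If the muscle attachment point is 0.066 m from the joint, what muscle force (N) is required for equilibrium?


F_muscle = W * d_load / d_muscle
F_muscle = 57 * 0.48 / 0.066
Numerator = 27.3600
F_muscle = 414.5455


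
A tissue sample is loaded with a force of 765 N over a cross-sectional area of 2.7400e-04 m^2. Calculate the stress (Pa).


stress = F / A
stress = 765 / 2.7400e-04
stress = 2.7920e+06


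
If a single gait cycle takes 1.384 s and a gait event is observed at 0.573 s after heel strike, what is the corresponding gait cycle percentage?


pct = (event_time / cycle_time) * 100
pct = (0.573 / 1.384) * 100
ratio = 0.4140
pct = 41.4017


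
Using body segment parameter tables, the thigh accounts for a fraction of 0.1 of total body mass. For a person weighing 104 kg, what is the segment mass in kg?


m_segment = body_mass * fraction
m_segment = 104 * 0.1
m_segment = 10.4000


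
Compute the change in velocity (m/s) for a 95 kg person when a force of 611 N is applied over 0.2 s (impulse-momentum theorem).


J = F * dt = 611 * 0.2 = 122.2000 N*s
delta_v = J / m
delta_v = 122.2000 / 95
delta_v = 1.2863


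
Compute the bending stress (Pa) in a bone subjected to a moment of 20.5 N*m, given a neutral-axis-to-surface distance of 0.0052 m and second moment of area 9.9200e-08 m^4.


sigma = M * c / I
sigma = 20.5 * 0.0052 / 9.9200e-08
M * c = 0.1066
sigma = 1.0746e+06


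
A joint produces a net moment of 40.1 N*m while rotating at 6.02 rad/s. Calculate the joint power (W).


P = M * omega
P = 40.1 * 6.02
P = 241.4020


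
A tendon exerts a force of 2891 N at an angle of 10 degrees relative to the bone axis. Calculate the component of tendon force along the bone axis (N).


F_eff = F_tendon * cos(theta)
theta = 10 deg = 0.1745 rad
cos(theta) = 0.9848
F_eff = 2891 * 0.9848
F_eff = 2847.0792


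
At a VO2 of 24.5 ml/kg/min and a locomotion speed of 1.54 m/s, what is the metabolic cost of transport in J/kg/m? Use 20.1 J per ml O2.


Power per kg = VO2 * 20.1 / 60
Power per kg = 24.5 * 20.1 / 60 = 8.2075 W/kg
Cost = power_per_kg / speed
Cost = 8.2075 / 1.54
Cost = 5.3295


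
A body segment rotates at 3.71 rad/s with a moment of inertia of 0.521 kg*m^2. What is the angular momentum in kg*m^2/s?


L = I * omega
L = 0.521 * 3.71
L = 1.9329


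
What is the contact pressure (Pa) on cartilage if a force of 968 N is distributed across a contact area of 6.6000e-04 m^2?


P = F / A
P = 968 / 6.6000e-04
P = 1.4667e+06


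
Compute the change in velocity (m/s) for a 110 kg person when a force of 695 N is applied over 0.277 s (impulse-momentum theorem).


J = F * dt = 695 * 0.277 = 192.5150 N*s
delta_v = J / m
delta_v = 192.5150 / 110
delta_v = 1.7501


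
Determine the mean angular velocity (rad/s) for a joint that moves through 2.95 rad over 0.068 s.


omega = delta_theta / delta_t
omega = 2.95 / 0.068
omega = 43.3824


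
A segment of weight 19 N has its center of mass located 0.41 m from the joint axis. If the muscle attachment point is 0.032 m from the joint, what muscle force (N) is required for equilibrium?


F_muscle = W * d_load / d_muscle
F_muscle = 19 * 0.41 / 0.032
Numerator = 7.7900
F_muscle = 243.4375


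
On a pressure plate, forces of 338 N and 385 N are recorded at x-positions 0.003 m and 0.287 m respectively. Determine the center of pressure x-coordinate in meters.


COP_x = (F1*x1 + F2*x2) / (F1 + F2)
COP_x = (338*0.003 + 385*0.287) / (338 + 385)
Numerator = 111.5090
Denominator = 723
COP_x = 0.1542


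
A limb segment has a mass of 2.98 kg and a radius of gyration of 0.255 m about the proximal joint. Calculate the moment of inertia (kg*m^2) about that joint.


I = m * k^2
I = 2.98 * 0.255^2
k^2 = 0.0650
I = 0.1938


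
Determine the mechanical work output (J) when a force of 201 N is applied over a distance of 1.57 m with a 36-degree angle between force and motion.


W = F * d * cos(theta)
theta = 36 deg = 0.6283 rad
cos(theta) = 0.8090
W = 201 * 1.57 * 0.8090
W = 255.3015


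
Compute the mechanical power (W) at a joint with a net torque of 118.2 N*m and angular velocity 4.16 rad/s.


P = M * omega
P = 118.2 * 4.16
P = 491.7120


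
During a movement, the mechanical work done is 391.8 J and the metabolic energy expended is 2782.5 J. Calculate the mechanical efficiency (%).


eta = (W_mech / E_meta) * 100
eta = (391.8 / 2782.5) * 100
ratio = 0.1408
eta = 14.0809


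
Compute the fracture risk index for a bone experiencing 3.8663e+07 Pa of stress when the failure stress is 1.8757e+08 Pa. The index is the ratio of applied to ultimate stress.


FRI = applied / ultimate
FRI = 3.8663e+07 / 1.8757e+08
FRI = 0.2061


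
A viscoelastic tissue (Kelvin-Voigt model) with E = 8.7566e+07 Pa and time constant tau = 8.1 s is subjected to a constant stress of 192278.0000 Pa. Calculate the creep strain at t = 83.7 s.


epsilon(t) = (sigma/E) * (1 - exp(-t/tau))
sigma/E = 192278.0000 / 8.7566e+07 = 0.0022
exp(-t/tau) = exp(-83.7 / 8.1) = 3.2530e-05
epsilon = 0.0022 * (1 - 3.2530e-05)
epsilon = 0.0022


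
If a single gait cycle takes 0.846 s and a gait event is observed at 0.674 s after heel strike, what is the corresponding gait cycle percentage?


pct = (event_time / cycle_time) * 100
pct = (0.674 / 0.846) * 100
ratio = 0.7967
pct = 79.6690


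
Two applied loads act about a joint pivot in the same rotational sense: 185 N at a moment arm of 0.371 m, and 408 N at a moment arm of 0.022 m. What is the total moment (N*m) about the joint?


M = F1 * d1 + F2 * d2
M = 185 * 0.371 + 408 * 0.022
M = 68.6350 + 8.9760
M = 77.6110


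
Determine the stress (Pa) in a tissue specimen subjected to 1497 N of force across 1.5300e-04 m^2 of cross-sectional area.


stress = F / A
stress = 1497 / 1.5300e-04
stress = 9.7843e+06


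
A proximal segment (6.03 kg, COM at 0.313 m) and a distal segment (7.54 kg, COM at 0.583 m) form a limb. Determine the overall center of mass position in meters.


COM = (m1*x1 + m2*x2) / (m1 + m2)
COM = (6.03*0.313 + 7.54*0.583) / (6.03 + 7.54)
Numerator = 6.2832
Denominator = 13.5700
COM = 0.4630


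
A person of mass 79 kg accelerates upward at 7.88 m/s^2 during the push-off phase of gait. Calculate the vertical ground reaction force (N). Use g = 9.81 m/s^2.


GRF = m * (g + a)
GRF = 79 * (9.81 + 7.88)
GRF = 79 * 17.6900
GRF = 1397.5100


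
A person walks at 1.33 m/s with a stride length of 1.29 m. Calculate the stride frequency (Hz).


f = v / stride_length
f = 1.33 / 1.29
f = 1.0310


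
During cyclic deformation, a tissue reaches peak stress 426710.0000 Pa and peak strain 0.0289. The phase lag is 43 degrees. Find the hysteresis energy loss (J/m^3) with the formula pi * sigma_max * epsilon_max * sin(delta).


E_loss = pi * sigma_max * epsilon_max * sin(delta)
delta = 43 deg = 0.7505 rad
sin(delta) = 0.6820
E_loss = pi * 426710.0000 * 0.0289 * 0.6820
E_loss = 26421.8892


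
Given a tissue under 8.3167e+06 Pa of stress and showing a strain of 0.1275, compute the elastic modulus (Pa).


E = stress / strain
E = 8.3167e+06 / 0.1275
E = 6.5229e+07


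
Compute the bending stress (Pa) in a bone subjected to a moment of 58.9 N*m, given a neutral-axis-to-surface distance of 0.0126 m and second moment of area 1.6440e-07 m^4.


sigma = M * c / I
sigma = 58.9 * 0.0126 / 1.6440e-07
M * c = 0.7421
sigma = 4.5142e+06


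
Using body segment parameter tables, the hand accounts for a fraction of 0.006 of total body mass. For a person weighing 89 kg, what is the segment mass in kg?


m_segment = body_mass * fraction
m_segment = 89 * 0.006
m_segment = 0.5340


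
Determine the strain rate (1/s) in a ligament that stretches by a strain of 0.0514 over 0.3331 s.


strain_rate = delta_strain / delta_t
strain_rate = 0.0514 / 0.3331
strain_rate = 0.1543


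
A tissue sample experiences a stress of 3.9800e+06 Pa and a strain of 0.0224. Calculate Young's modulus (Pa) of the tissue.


E = stress / strain
E = 3.9800e+06 / 0.0224
E = 1.7768e+08


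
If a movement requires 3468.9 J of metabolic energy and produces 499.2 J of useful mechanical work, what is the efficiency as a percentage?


eta = (W_mech / E_meta) * 100
eta = (499.2 / 3468.9) * 100
ratio = 0.1439
eta = 14.3907


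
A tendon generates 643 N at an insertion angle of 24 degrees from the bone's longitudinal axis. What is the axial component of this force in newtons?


F_eff = F_tendon * cos(theta)
theta = 24 deg = 0.4189 rad
cos(theta) = 0.9135
F_eff = 643 * 0.9135
F_eff = 587.4097


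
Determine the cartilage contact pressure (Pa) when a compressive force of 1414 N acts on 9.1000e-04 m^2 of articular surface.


P = F / A
P = 1414 / 9.1000e-04
P = 1.5538e+06


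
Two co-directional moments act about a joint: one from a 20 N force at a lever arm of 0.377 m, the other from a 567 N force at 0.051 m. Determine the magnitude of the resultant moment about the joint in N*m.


M = F1 * d1 + F2 * d2
M = 20 * 0.377 + 567 * 0.051
M = 7.5400 + 28.9170
M = 36.4570


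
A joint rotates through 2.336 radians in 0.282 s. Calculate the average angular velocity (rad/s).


omega = delta_theta / delta_t
omega = 2.336 / 0.282
omega = 8.2837


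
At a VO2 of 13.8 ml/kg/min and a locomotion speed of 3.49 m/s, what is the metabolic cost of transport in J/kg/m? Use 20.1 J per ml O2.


Power per kg = VO2 * 20.1 / 60
Power per kg = 13.8 * 20.1 / 60 = 4.6230 W/kg
Cost = power_per_kg / speed
Cost = 4.6230 / 3.49
Cost = 1.3246


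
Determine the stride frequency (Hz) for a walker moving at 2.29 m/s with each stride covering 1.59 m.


f = v / stride_length
f = 2.29 / 1.59
f = 1.4403


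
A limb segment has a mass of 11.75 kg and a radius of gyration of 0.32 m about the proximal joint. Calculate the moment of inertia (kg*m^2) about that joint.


I = m * k^2
I = 11.75 * 0.32^2
k^2 = 0.1024
I = 1.2032


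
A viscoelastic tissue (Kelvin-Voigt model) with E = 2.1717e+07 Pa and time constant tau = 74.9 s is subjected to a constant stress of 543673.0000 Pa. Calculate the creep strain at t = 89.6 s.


epsilon(t) = (sigma/E) * (1 - exp(-t/tau))
sigma/E = 543673.0000 / 2.1717e+07 = 0.0250
exp(-t/tau) = exp(-89.6 / 74.9) = 0.3023
epsilon = 0.0250 * (1 - 0.3023)
epsilon = 0.0175


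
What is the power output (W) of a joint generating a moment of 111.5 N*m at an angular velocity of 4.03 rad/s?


P = M * omega
P = 111.5 * 4.03
P = 449.3450


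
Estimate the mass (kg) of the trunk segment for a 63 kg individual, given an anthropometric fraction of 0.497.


m_segment = body_mass * fraction
m_segment = 63 * 0.497
m_segment = 31.3110


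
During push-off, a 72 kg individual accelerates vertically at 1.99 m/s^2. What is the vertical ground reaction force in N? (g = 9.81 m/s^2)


GRF = m * (g + a)
GRF = 72 * (9.81 + 1.99)
GRF = 72 * 11.8000
GRF = 849.6000


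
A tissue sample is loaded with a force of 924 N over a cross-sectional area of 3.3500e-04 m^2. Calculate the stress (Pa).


stress = F / A
stress = 924 / 3.3500e-04
stress = 2.7582e+06


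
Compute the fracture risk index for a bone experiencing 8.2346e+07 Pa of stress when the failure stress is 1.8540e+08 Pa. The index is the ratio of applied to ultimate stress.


FRI = applied / ultimate
FRI = 8.2346e+07 / 1.8540e+08
FRI = 0.4442


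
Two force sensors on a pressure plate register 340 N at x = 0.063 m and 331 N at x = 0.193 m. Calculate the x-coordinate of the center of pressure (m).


COP_x = (F1*x1 + F2*x2) / (F1 + F2)
COP_x = (340*0.063 + 331*0.193) / (340 + 331)
Numerator = 85.3030
Denominator = 671
COP_x = 0.1271


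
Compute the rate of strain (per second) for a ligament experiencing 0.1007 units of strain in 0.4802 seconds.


strain_rate = delta_strain / delta_t
strain_rate = 0.1007 / 0.4802
strain_rate = 0.2097


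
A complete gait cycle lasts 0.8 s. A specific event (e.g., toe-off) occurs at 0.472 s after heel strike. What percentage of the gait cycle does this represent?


pct = (event_time / cycle_time) * 100
pct = (0.472 / 0.8) * 100
ratio = 0.5900
pct = 59.0000


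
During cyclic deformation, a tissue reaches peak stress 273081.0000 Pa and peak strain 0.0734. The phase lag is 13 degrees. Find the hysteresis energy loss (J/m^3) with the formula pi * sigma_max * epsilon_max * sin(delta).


E_loss = pi * sigma_max * epsilon_max * sin(delta)
delta = 13 deg = 0.2269 rad
sin(delta) = 0.2250
E_loss = pi * 273081.0000 * 0.0734 * 0.2250
E_loss = 14165.2894


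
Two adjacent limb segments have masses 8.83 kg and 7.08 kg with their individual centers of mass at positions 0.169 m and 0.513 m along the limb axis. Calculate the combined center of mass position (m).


COM = (m1*x1 + m2*x2) / (m1 + m2)
COM = (8.83*0.169 + 7.08*0.513) / (8.83 + 7.08)
Numerator = 5.1243
Denominator = 15.9100
COM = 0.3221


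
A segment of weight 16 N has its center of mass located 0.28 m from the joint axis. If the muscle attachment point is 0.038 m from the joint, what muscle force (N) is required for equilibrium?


F_muscle = W * d_load / d_muscle
F_muscle = 16 * 0.28 / 0.038
Numerator = 4.4800
F_muscle = 117.8947


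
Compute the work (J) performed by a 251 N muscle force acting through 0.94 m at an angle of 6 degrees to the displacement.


W = F * d * cos(theta)
theta = 6 deg = 0.1047 rad
cos(theta) = 0.9945
W = 251 * 0.94 * 0.9945
W = 234.6475


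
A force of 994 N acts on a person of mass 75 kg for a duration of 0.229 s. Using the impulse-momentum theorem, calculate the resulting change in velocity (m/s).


J = F * dt = 994 * 0.229 = 227.6260 N*s
delta_v = J / m
delta_v = 227.6260 / 75
delta_v = 3.0350


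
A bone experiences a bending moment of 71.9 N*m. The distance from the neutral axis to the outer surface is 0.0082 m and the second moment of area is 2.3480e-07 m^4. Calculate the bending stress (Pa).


sigma = M * c / I
sigma = 71.9 * 0.0082 / 2.3480e-07
M * c = 0.5896
sigma = 2.5110e+06


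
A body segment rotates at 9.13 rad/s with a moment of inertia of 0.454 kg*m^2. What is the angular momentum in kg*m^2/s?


L = I * omega
L = 0.454 * 9.13
L = 4.1450


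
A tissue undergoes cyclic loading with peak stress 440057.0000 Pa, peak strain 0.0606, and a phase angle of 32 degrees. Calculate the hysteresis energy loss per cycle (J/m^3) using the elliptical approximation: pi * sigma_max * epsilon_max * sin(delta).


E_loss = pi * sigma_max * epsilon_max * sin(delta)
delta = 32 deg = 0.5585 rad
sin(delta) = 0.5299
E_loss = pi * 440057.0000 * 0.0606 * 0.5299
E_loss = 44395.7235


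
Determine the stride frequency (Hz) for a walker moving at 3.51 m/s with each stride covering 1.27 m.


f = v / stride_length
f = 3.51 / 1.27
f = 2.7638


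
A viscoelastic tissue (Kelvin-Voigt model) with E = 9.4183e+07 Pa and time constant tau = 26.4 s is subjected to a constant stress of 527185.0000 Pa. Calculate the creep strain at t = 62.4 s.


epsilon(t) = (sigma/E) * (1 - exp(-t/tau))
sigma/E = 527185.0000 / 9.4183e+07 = 0.0056
exp(-t/tau) = exp(-62.4 / 26.4) = 0.0941
epsilon = 0.0056 * (1 - 0.0941)
epsilon = 0.0051


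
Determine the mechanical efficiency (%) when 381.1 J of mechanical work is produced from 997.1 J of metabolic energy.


eta = (W_mech / E_meta) * 100
eta = (381.1 / 997.1) * 100
ratio = 0.3822
eta = 38.2208


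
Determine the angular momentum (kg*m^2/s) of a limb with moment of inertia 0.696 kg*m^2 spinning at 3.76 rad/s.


L = I * omega
L = 0.696 * 3.76
L = 2.6170


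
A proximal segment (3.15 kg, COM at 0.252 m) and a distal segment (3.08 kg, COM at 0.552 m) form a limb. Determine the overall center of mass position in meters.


COM = (m1*x1 + m2*x2) / (m1 + m2)
COM = (3.15*0.252 + 3.08*0.552) / (3.15 + 3.08)
Numerator = 2.4940
Denominator = 6.2300
COM = 0.4003


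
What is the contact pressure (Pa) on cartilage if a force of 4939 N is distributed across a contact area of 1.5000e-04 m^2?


P = F / A
P = 4939 / 1.5000e-04
P = 3.2927e+07
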